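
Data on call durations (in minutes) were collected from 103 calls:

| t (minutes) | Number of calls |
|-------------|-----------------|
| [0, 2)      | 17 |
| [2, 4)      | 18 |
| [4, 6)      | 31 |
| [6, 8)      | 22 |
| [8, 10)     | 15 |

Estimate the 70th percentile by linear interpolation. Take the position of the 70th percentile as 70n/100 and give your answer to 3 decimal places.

Cumulative frequencies: 17, 35, 66, 88, 103
n = 103; position = 70n/100 = 72.1.
This falls in the class [6, 8): L = 6, F = 66, f = 22, h = 2.
70th percentile ≈ 6 + ((72.1 − 66) / 22) × 2 = 6.5545

6.555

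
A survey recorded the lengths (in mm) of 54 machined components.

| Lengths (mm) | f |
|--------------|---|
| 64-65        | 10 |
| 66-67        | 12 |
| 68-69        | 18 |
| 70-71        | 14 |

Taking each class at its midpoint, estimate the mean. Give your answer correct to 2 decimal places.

Midpoints: 64.5, 66.5, 68.5, 70.5
Σfm = 10×64.5 + 12×66.5 + 18×68.5 + 14×70.5 = 3663
n = Σf = 54
Mean = 3663 / 54 = 67.8333

67.83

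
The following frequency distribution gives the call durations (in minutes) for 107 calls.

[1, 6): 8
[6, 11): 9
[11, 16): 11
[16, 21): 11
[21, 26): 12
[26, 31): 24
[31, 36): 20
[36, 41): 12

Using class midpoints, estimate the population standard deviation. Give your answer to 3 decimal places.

Midpoints: 3.5, 8.5, 13.5, 18.5, 23.5, 28.5, 33.5, 38.5
n = 107, Σfm = 2554.5, mean = 23.8738
Σfm² = 72870.75
Σf(m − x̄)² = Σfm² − (Σfm)²/n = 72870.75 − 2554.5²/107 = 11885.0467
Population variance = 11885.0467 / 107 = 111.0752
Standard deviation = √111.0752 = 10.5392

10.539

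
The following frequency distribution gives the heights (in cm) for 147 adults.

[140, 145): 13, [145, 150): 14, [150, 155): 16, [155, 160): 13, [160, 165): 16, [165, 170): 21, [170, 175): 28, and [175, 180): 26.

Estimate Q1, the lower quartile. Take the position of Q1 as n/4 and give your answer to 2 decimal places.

Cumulative frequencies: 13, 27, 43, 56, 72, 93, 121, 147
n = 147; position = n/4 = 36.75.
This falls in the class [150, 155): L = 150, F = 27, f = 16, h = 5.
Lower quartile ≈ 150 + ((36.75 − 27) / 16) × 5 = 153.0469

153.05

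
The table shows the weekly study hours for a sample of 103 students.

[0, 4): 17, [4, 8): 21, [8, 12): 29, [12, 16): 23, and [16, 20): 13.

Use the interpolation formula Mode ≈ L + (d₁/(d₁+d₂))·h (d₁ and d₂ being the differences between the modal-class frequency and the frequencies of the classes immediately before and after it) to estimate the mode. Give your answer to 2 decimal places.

Modal class: [8, 12) (highest frequency 29).
d₁ = 29 − 21 = 8, d₂ = 29 − 23 = 6
Mode ≈ 8 + (8/(8+6)) × 4 = 8 + 2.2857 = 10.2857

10.29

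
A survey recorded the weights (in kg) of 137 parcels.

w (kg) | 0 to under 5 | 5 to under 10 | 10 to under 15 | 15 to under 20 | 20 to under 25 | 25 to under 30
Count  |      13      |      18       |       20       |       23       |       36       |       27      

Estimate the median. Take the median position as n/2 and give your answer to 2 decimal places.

Cumulative frequencies: 13, 31, 51, 74, 110, 137
n = 137; position = n/2 = 68.5.
This falls in the class 15 to under 20: L = 15, F = 51, f = 23, h = 5.
Median ≈ 15 + ((68.5 − 51) / 23) × 5 = 18.8043

18.80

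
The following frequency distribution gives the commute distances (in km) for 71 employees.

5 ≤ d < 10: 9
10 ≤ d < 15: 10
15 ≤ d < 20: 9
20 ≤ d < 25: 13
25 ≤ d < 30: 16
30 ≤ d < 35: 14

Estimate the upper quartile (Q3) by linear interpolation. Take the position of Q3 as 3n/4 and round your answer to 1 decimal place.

Cumulative frequencies: 9, 19, 28, 41, 57, 71
n = 71; position = 3n/4 = 53.25.
This falls in the class 25 ≤ d < 30: L = 25, F = 41, f = 16, h = 5.
Upper quartile ≈ 25 + ((53.25 − 41) / 16) × 5 = 28.8281

28.8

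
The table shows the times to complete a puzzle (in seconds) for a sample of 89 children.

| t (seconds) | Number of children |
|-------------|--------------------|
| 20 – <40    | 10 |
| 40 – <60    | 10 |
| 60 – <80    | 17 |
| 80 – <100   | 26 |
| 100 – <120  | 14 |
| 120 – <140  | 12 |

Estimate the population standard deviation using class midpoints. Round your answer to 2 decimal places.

Midpoints: 30, 50, 70, 90, 110, 130
n = 89, Σfm = 7430, mean = 83.4831
Σfm² = 700100
Σf(m − x̄)² = Σfm² − (Σfm)²/n = 700100 − 7430²/89 = 79820.2247
Population variance = 79820.2247 / 89 = 896.8565
Standard deviation = √896.8565 = 29.9476

29.95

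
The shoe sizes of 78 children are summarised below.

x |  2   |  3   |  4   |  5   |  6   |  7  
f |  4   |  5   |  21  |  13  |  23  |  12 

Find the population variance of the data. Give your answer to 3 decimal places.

Values: 2, 3, 4, 5, 6, 7
n = 78, Σfx = 394, mean = 5.0513
Σfx² = 2138
Σf(x − x̄)² = Σfx² − (Σfx)²/n = 2138 − 394²/78 = 147.7949
Population variance = 147.7949 / 78 = 1.8948

1.895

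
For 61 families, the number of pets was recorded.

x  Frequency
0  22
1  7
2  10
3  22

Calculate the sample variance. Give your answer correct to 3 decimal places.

Values: 0, 1, 2, 3
n = 61, Σfx = 93, mean = 1.5246
Σfx² = 245
Σf(x − x̄)² = Σfx² − (Σfx)²/n = 245 − 93²/61 = 103.2131
Sample variance = 103.2131 / 60 = 1.7202

1.720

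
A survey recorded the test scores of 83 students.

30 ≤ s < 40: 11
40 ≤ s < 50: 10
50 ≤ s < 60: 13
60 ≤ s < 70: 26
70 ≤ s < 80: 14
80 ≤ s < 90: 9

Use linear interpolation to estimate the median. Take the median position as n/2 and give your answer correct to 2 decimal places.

62.88

Cumulative frequencies: 11, 21, 34, 60, 74, 83
n = 83; position = n/2 = 41.5.
This falls in the class 60 ≤ s < 70: L = 60, F = 34, f = 26, h = 10.
Median ≈ 60 + ((41.5 − 34) / 26) × 10 = 62.8846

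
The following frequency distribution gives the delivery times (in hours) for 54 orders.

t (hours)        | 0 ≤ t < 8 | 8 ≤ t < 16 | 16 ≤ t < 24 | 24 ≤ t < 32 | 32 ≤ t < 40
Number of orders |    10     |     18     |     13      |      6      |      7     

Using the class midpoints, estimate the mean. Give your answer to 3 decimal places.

17.333

Midpoints: 4, 12, 20, 28, 36
Σfm = 10×4 + 18×12 + 13×20 + 6×28 + 7×36 = 936
n = Σf = 54
Mean = 936 / 54 = 17.3333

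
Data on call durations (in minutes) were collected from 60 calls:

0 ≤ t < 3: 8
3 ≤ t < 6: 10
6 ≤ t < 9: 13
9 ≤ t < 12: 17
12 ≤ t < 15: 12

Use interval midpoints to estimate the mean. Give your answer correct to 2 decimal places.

8.25

Midpoints: 1.5, 4.5, 7.5, 10.5, 13.5
Σfm = 8×1.5 + 10×4.5 + 13×7.5 + 17×10.5 + 12×13.5 = 495
n = Σf = 60
Mean = 495 / 60 = 8.2500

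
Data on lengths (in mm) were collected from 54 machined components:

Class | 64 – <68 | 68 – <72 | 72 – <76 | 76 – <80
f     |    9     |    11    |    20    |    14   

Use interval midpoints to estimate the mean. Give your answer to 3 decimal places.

72.889

Midpoints: 66, 70, 74, 78
Σfm = 9×66 + 11×70 + 20×74 + 14×78 = 3936
n = Σf = 54
Mean = 3936 / 54 = 72.8889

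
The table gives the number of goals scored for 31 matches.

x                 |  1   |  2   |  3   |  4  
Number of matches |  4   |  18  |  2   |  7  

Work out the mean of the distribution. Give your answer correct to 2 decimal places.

2.39

Values: 1, 2, 3, 4
Σfx = 4×1 + 18×2 + 2×3 + 7×4 = 74
n = Σf = 31
Mean = 74 / 31 = 2.3871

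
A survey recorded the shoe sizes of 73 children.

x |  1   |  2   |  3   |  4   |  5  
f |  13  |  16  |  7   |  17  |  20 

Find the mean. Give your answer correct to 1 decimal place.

Values: 1, 2, 3, 4, 5
Σfx = 13×1 + 16×2 + 7×3 + 17×4 + 20×5 = 234
n = Σf = 73
Mean = 234 / 73 = 3.2055

3.2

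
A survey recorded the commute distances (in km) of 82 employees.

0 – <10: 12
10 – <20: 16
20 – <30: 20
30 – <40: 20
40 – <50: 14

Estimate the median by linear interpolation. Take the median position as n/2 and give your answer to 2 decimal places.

Cumulative frequencies: 12, 28, 48, 68, 82
n = 82; position = n/2 = 41.
This falls in the class 20 – <30: L = 20, F = 28, f = 20, h = 10.
Median ≈ 20 + ((41 − 28) / 20) × 10 = 26.5000

26.50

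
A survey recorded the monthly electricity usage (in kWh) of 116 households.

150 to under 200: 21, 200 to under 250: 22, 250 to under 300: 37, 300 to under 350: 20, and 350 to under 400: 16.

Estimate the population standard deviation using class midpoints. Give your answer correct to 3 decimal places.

Midpoints: 175, 225, 275, 325, 375
n = 116, Σfm = 31300, mean = 269.8276
Σfm² = 8917500
Σf(m − x̄)² = Σfm² − (Σfm)²/n = 8917500 − 31300²/116 = 471896.5517
Population variance = 471896.5517 / 116 = 4068.0737
Standard deviation = √4068.0737 = 63.7815

63.781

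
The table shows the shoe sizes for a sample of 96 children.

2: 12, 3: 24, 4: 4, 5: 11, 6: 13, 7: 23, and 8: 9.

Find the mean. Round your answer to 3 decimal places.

4.979

Values: 2, 3, 4, 5, 6, 7, 8
Σfx = 12×2 + 24×3 + 4×4 + 11×5 + 13×6 + 23×7 + 9×8 = 478
n = Σf = 96
Mean = 478 / 96 = 4.9792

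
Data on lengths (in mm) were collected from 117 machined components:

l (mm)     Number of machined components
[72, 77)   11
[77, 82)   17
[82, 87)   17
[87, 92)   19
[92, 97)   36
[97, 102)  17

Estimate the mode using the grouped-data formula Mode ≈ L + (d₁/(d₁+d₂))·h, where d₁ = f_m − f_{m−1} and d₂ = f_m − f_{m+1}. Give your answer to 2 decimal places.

94.36

Modal class: [92, 97) (highest frequency 36).
d₁ = 36 − 19 = 17, d₂ = 36 − 17 = 19
Mode ≈ 92 + (17/(17+19)) × 5 = 92 + 2.3611 = 94.3611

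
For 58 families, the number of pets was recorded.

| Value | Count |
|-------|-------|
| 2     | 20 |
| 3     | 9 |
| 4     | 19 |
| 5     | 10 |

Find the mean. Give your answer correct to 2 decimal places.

Values: 2, 3, 4, 5
Σfx = 20×2 + 9×3 + 19×4 + 10×5 = 193
n = Σf = 58
Mean = 193 / 58 = 3.3276

3.33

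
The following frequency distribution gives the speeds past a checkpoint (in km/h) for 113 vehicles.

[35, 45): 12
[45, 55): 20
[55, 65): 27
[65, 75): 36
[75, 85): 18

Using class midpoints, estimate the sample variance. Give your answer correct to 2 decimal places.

150.95

Midpoints: 40, 50, 60, 70, 80
n = 113, Σfm = 7060, mean = 62.4779
Σfm² = 458000
Σf(m − x̄)² = Σfm² − (Σfm)²/n = 458000 − 7060²/113 = 16906.1947
Sample variance = 16906.1947 / 112 = 150.9482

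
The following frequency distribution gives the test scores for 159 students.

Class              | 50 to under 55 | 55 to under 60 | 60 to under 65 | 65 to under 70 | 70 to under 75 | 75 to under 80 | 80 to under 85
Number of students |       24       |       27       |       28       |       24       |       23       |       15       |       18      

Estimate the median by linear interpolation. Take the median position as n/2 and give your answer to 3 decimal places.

65.104

Cumulative frequencies: 24, 51, 79, 103, 126, 141, 159
n = 159; position = n/2 = 79.5.
This falls in the class 65 to under 70: L = 65, F = 79, f = 24, h = 5.
Median ≈ 65 + ((79.5 − 79) / 24) × 5 = 65.1042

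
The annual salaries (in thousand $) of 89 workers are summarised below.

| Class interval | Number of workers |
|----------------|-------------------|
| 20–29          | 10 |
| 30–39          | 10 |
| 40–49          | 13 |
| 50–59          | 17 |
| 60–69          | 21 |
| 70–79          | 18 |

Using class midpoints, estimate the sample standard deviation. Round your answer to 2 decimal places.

16.36

Midpoints: 24.5, 34.5, 44.5, 54.5, 64.5, 74.5
n = 89, Σfm = 4790.5, mean = 53.8258
Σfm² = 281412.25
Σf(m − x̄)² = Σfm² − (Σfm)²/n = 281412.25 − 4790.5²/89 = 23559.5506
Sample variance = 23559.5506 / 88 = 267.7222
Standard deviation = √267.7222 = 16.3622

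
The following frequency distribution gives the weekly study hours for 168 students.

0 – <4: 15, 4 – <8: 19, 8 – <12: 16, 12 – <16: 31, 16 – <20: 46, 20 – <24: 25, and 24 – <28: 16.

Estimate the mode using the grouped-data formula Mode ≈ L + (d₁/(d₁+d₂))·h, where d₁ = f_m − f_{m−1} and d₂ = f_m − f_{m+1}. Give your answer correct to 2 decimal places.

17.67

Modal class: 16 – <20 (highest frequency 46).
d₁ = 46 − 31 = 15, d₂ = 46 − 25 = 21
Mode ≈ 16 + (15/(15+21)) × 4 = 16 + 1.6667 = 17.6667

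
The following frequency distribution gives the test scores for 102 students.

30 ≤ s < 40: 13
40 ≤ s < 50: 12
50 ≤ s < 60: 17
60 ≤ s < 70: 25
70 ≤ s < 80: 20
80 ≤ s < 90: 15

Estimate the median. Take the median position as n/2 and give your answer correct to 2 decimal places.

Cumulative frequencies: 13, 25, 42, 67, 87, 102
n = 102; position = n/2 = 51.
This falls in the class 60 ≤ s < 70: L = 60, F = 42, f = 25, h = 10.
Median ≈ 60 + ((51 − 42) / 25) × 10 = 63.6000

63.60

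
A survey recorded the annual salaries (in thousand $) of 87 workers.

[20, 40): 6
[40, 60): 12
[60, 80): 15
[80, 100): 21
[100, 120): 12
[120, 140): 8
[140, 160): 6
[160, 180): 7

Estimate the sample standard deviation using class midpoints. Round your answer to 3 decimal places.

38.801

Midpoints: 30, 50, 70, 90, 110, 130, 150, 170
n = 87, Σfm = 8170, mean = 93.9080
Σfm² = 896700
Σf(m − x̄)² = Σfm² − (Σfm)²/n = 896700 − 8170²/87 = 129471.2644
Sample variance = 129471.2644 / 86 = 1505.4798
Standard deviation = √1505.4798 = 38.8005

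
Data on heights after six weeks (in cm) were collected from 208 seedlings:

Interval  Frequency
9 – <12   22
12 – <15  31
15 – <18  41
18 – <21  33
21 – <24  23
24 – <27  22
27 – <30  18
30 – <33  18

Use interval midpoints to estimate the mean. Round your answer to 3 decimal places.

19.846

Midpoints: 10.5, 13.5, 16.5, 19.5, 22.5, 25.5, 28.5, 31.5
Σfm = 22×10.5 + 31×13.5 + 41×16.5 + 33×19.5 + 23×22.5 + 22×25.5 + 18×28.5 + 18×31.5 = 4128
n = Σf = 208
Mean = 4128 / 208 = 19.8462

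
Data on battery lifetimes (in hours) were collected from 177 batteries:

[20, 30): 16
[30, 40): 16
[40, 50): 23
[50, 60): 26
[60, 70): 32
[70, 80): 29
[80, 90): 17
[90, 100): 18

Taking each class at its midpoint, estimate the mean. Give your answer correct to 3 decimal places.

Midpoints: 25, 35, 45, 55, 65, 75, 85, 95
Σfm = 16×25 + 16×35 + 23×45 + 26×55 + 32×65 + 29×75 + 17×85 + 18×95 = 10835
n = Σf = 177
Mean = 10835 / 177 = 61.2147

61.215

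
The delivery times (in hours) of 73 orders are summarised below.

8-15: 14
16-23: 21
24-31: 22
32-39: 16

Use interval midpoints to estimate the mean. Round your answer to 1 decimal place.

23.9

Midpoints: 11.5, 19.5, 27.5, 35.5
Σfm = 14×11.5 + 21×19.5 + 22×27.5 + 16×35.5 = 1743.5
n = Σf = 73
Mean = 1743.5 / 73 = 23.8836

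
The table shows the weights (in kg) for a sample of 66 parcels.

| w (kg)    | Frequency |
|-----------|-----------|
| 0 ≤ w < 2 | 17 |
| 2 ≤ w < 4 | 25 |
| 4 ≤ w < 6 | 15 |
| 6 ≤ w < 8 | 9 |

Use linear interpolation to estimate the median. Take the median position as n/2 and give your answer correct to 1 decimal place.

3.3

Cumulative frequencies: 17, 42, 57, 66
n = 66; position = n/2 = 33.
This falls in the class 2 ≤ w < 4: L = 2, F = 17, f = 25, h = 2.
Median ≈ 2 + ((33 − 17) / 25) × 2 = 3.2800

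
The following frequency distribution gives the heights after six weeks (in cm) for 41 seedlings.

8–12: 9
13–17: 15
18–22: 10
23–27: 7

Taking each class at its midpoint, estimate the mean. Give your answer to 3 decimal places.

Midpoints: 10, 15, 20, 25
Σfm = 9×10 + 15×15 + 10×20 + 7×25 = 690
n = Σf = 41
Mean = 690 / 41 = 16.8293

16.829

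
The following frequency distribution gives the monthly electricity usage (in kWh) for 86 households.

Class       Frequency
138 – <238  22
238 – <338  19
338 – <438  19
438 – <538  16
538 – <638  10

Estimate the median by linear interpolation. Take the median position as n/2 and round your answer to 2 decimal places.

348.53

Cumulative frequencies: 22, 41, 60, 76, 86
n = 86; position = n/2 = 43.
This falls in the class 338 – <438: L = 338, F = 41, f = 19, h = 100.
Median ≈ 338 + ((43 − 41) / 19) × 100 = 348.5263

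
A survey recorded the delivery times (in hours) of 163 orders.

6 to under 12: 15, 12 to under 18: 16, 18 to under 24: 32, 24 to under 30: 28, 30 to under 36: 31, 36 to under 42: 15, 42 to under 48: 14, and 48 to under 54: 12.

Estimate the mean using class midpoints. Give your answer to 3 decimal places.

28.546

Midpoints: 9, 15, 21, 27, 33, 39, 45, 51
Σfm = 15×9 + 16×15 + 32×21 + 28×27 + 31×33 + 15×39 + 14×45 + 12×51 = 4653
n = Σf = 163
Mean = 4653 / 163 = 28.5460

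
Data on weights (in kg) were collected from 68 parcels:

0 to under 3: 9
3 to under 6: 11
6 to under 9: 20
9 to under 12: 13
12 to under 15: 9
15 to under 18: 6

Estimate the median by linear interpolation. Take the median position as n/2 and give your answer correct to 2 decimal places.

Cumulative frequencies: 9, 20, 40, 53, 62, 68
n = 68; position = n/2 = 34.
This falls in the class 6 to under 9: L = 6, F = 20, f = 20, h = 3.
Median ≈ 6 + ((34 − 20) / 20) × 3 = 8.1000

8.10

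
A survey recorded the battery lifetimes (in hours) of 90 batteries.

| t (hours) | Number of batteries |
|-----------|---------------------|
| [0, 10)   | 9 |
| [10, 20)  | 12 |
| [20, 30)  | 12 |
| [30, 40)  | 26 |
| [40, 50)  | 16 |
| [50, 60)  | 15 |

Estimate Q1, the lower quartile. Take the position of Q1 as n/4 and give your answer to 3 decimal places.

Cumulative frequencies: 9, 21, 33, 59, 75, 90
n = 90; position = n/4 = 22.5.
This falls in the class [20, 30): L = 20, F = 21, f = 12, h = 10.
Lower quartile ≈ 20 + ((22.5 − 21) / 12) × 10 = 21.2500

21.250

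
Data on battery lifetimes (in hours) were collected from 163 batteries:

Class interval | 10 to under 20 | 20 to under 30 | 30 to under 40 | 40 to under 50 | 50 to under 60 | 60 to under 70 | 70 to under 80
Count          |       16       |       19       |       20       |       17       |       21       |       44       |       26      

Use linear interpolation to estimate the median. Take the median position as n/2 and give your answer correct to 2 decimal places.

54.52

Cumulative frequencies: 16, 35, 55, 72, 93, 137, 163
n = 163; position = n/2 = 81.5.
This falls in the class 50 to under 60: L = 50, F = 72, f = 21, h = 10.
Median ≈ 50 + ((81.5 − 72) / 21) × 10 = 54.5238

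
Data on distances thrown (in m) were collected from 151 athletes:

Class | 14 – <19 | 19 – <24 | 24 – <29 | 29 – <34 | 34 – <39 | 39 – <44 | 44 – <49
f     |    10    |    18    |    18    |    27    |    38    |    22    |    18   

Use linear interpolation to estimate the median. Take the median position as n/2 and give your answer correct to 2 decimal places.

34.33

Cumulative frequencies: 10, 28, 46, 73, 111, 133, 151
n = 151; position = n/2 = 75.5.
This falls in the class 34 – <39: L = 34, F = 73, f = 38, h = 5.
Median ≈ 34 + ((75.5 − 73) / 38) × 5 = 34.3289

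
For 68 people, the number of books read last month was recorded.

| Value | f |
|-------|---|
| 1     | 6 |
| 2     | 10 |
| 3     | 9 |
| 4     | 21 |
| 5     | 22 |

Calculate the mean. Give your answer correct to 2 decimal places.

3.63

Values: 1, 2, 3, 4, 5
Σfx = 6×1 + 10×2 + 9×3 + 21×4 + 22×5 = 247
n = Σf = 68
Mean = 247 / 68 = 3.6324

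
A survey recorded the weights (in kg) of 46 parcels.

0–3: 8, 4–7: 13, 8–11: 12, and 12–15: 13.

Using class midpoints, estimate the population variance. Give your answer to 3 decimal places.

Midpoints: 1.5, 5.5, 9.5, 13.5
n = 46, Σfm = 373, mean = 8.1087
Σfm² = 3863.5
Σf(m − x̄)² = Σfm² − (Σfm)²/n = 3863.5 − 373²/46 = 838.9565
Population variance = 838.9565 / 46 = 18.2382

18.238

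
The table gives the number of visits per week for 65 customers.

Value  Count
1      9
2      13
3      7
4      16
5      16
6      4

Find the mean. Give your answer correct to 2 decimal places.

Values: 1, 2, 3, 4, 5, 6
Σfx = 9×1 + 13×2 + 7×3 + 16×4 + 16×5 + 4×6 = 224
n = Σf = 65
Mean = 224 / 65 = 3.4462

3.45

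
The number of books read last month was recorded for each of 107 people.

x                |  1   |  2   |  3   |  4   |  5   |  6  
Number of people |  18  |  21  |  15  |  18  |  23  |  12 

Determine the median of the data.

3

Cumulative frequencies: 18, 39, 54, 72, 95, 107
n = 107, so the median is the value in position (n+1)/2 = 54.
Position 54 falls at value 3.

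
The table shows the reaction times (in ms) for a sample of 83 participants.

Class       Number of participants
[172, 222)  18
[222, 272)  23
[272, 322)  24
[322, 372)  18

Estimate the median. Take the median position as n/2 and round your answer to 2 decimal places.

Cumulative frequencies: 18, 41, 65, 83
n = 83; position = n/2 = 41.5.
This falls in the class [272, 322): L = 272, F = 41, f = 24, h = 50.
Median ≈ 272 + ((41.5 − 41) / 24) × 50 = 273.0417

273.04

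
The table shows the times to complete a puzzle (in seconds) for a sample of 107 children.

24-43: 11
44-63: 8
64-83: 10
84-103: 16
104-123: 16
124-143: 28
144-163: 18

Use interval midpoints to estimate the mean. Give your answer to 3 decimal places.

Midpoints: 33.5, 53.5, 73.5, 93.5, 113.5, 133.5, 153.5
Σfm = 11×33.5 + 8×53.5 + 10×73.5 + 16×93.5 + 16×113.5 + 28×133.5 + 18×153.5 = 11344.5
n = Σf = 107
Mean = 11344.5 / 107 = 106.0234

106.023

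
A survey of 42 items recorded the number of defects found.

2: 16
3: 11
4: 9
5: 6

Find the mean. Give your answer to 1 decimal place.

Values: 2, 3, 4, 5
Σfx = 16×2 + 11×3 + 9×4 + 6×5 = 131
n = Σf = 42
Mean = 131 / 42 = 3.1190

3.1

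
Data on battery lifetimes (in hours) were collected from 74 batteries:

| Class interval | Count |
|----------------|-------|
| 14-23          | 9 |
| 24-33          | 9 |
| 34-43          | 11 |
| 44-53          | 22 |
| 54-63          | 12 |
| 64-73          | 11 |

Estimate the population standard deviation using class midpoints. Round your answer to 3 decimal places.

15.486

Midpoints: 18.5, 28.5, 38.5, 48.5, 58.5, 68.5
n = 74, Σfm = 3369, mean = 45.5270
Σfm² = 171126.5
Σf(m − x̄)² = Σfm² − (Σfm)²/n = 171126.5 − 3369²/74 = 17745.9459
Population variance = 17745.9459 / 74 = 239.8101
Standard deviation = √239.8101 = 15.4858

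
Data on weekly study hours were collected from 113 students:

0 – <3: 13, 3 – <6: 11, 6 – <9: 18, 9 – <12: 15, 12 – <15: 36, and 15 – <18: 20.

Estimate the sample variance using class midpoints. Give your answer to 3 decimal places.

23.699

Midpoints: 1.5, 4.5, 7.5, 10.5, 13.5, 16.5
n = 113, Σfm = 1177.5, mean = 10.4204
Σfm² = 14924.25
Σf(m − x̄)² = Σfm² − (Σfm)²/n = 14924.25 − 1177.5²/113 = 2654.2832
Sample variance = 2654.2832 / 112 = 23.6990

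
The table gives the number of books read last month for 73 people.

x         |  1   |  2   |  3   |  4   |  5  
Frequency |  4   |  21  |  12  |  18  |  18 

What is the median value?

Cumulative frequencies: 4, 25, 37, 55, 73
n = 73, so the median is the value in position (n+1)/2 = 37.
Position 37 falls at value 3.

3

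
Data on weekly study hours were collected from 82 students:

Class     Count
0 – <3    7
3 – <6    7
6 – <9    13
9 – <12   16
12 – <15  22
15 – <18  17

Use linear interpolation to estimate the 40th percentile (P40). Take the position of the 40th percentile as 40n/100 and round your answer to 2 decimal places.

Cumulative frequencies: 7, 14, 27, 43, 65, 82
n = 82; position = 40n/100 = 32.8.
This falls in the class 9 – <12: L = 9, F = 27, f = 16, h = 3.
40th percentile ≈ 9 + ((32.8 − 27) / 16) × 3 = 10.0875

10.09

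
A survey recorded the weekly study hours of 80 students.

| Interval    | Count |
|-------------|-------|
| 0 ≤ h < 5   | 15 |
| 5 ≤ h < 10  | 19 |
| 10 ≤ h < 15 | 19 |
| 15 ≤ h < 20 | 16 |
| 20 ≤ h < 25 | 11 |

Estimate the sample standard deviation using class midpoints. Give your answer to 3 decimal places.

Midpoints: 2.5, 7.5, 12.5, 17.5, 22.5
n = 80, Σfm = 945, mean = 11.8125
Σfm² = 14600
Σf(m − x̄)² = Σfm² − (Σfm)²/n = 14600 − 945²/80 = 3437.1875
Sample variance = 3437.1875 / 79 = 43.5087
Standard deviation = √43.5087 = 6.5961

6.596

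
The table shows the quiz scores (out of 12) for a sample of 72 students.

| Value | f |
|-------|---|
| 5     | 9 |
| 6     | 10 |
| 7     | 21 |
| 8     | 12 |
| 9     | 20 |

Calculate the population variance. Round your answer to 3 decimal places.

1.806

Values: 5, 6, 7, 8, 9
n = 72, Σfx = 528, mean = 7.3333
Σfx² = 4002
Σf(x − x̄)² = Σfx² − (Σfx)²/n = 4002 − 528²/72 = 130.0000
Population variance = 130.0000 / 72 = 1.8056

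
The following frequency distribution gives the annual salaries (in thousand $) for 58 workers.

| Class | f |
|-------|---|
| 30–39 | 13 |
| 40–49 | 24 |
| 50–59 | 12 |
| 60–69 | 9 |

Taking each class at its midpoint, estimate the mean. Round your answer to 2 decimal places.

Midpoints: 34.5, 44.5, 54.5, 64.5
Σfm = 13×34.5 + 24×44.5 + 12×54.5 + 9×64.5 = 2751
n = Σf = 58
Mean = 2751 / 58 = 47.4310

47.43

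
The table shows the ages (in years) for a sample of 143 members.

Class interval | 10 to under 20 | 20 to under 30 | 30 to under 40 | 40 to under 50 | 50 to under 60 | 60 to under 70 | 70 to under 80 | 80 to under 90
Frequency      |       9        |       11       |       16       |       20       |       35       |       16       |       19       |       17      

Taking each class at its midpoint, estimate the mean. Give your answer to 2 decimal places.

53.88

Midpoints: 15, 25, 35, 45, 55, 65, 75, 85
Σfm = 9×15 + 11×25 + 16×35 + 20×45 + 35×55 + 16×65 + 19×75 + 17×85 = 7705
n = Σf = 143
Mean = 7705 / 143 = 53.8811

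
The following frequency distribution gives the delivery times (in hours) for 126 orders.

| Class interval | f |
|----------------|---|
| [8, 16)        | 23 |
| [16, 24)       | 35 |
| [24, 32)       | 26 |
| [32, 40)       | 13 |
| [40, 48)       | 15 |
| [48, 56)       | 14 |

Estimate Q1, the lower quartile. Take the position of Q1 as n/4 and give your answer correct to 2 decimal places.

17.94

Cumulative frequencies: 23, 58, 84, 97, 112, 126
n = 126; position = n/4 = 31.5.
This falls in the class [16, 24): L = 16, F = 23, f = 35, h = 8.
Lower quartile ≈ 16 + ((31.5 − 23) / 35) × 8 = 17.9429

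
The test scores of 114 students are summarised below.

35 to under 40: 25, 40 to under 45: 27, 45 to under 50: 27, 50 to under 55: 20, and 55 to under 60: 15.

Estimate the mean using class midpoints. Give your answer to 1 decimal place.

Midpoints: 37.5, 42.5, 47.5, 52.5, 57.5
Σfm = 25×37.5 + 27×42.5 + 27×47.5 + 20×52.5 + 15×57.5 = 5280
n = Σf = 114
Mean = 5280 / 114 = 46.3158

46.3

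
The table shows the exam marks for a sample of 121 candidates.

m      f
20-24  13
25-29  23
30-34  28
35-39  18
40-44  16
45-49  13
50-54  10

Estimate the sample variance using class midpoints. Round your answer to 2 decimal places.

Midpoints: 22, 27, 32, 37, 42, 47, 52
n = 121, Σfm = 4272, mean = 35.3058
Σfm² = 160354
Σf(m − x̄)² = Σfm² − (Σfm)²/n = 160354 − 4272²/121 = 9527.6860
Sample variance = 9527.6860 / 120 = 79.3974

79.40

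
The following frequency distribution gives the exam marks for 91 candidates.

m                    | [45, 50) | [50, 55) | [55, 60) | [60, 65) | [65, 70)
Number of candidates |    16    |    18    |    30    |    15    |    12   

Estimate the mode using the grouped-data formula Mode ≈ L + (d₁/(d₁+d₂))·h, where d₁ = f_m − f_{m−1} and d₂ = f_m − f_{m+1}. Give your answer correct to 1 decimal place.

57.2

Modal class: [55, 60) (highest frequency 30).
d₁ = 30 − 18 = 12, d₂ = 30 − 15 = 15
Mode ≈ 55 + (12/(12+15)) × 5 = 55 + 2.2222 = 57.2222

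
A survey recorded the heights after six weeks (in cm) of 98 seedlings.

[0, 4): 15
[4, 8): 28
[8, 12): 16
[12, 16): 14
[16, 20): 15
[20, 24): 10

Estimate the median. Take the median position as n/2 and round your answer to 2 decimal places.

9.50

Cumulative frequencies: 15, 43, 59, 73, 88, 98
n = 98; position = n/2 = 49.
This falls in the class [8, 12): L = 8, F = 43, f = 16, h = 4.
Median ≈ 8 + ((49 − 43) / 16) × 4 = 9.5000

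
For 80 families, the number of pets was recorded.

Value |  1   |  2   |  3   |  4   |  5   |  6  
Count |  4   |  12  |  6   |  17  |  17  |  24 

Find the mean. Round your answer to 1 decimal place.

Values: 1, 2, 3, 4, 5, 6
Σfx = 4×1 + 12×2 + 6×3 + 17×4 + 17×5 + 24×6 = 343
n = Σf = 80
Mean = 343 / 80 = 4.2875

4.3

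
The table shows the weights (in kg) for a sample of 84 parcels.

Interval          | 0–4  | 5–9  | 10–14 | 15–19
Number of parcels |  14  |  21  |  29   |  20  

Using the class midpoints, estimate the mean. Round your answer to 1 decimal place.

Midpoints: 2, 7, 12, 17
Σfm = 14×2 + 21×7 + 29×12 + 20×17 = 863
n = Σf = 84
Mean = 863 / 84 = 10.2738

10.3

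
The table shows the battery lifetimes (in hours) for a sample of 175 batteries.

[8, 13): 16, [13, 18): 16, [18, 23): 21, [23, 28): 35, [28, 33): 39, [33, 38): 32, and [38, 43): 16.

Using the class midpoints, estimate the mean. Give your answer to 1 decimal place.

26.9

Midpoints: 10.5, 15.5, 20.5, 25.5, 30.5, 35.5, 40.5
Σfm = 16×10.5 + 16×15.5 + 21×20.5 + 35×25.5 + 39×30.5 + 32×35.5 + 16×40.5 = 4712.5
n = Σf = 175
Mean = 4712.5 / 175 = 26.9286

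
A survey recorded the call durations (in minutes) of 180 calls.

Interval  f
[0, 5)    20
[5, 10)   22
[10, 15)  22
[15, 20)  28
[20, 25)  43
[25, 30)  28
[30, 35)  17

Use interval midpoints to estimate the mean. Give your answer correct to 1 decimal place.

18.2

Midpoints: 2.5, 7.5, 12.5, 17.5, 22.5, 27.5, 32.5
Σfm = 20×2.5 + 22×7.5 + 22×12.5 + 28×17.5 + 43×22.5 + 28×27.5 + 17×32.5 = 3270
n = Σf = 180
Mean = 3270 / 180 = 18.1667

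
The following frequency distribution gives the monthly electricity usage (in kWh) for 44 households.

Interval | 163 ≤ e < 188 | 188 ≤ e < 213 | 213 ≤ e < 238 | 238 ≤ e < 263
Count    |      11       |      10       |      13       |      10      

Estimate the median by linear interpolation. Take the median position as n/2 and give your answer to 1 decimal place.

Cumulative frequencies: 11, 21, 34, 44
n = 44; position = n/2 = 22.
This falls in the class 213 ≤ e < 238: L = 213, F = 21, f = 13, h = 25.
Median ≈ 213 + ((22 − 21) / 13) × 25 = 214.9231

214.9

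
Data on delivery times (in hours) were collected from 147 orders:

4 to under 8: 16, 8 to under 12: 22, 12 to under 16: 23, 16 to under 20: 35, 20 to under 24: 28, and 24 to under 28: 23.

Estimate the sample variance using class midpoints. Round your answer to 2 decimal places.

Midpoints: 6, 10, 14, 18, 22, 26
n = 147, Σfm = 2482, mean = 16.8844
Σfm² = 47724
Σf(m − x̄)² = Σfm² − (Σfm)²/n = 47724 − 2482²/147 = 5817.0340
Sample variance = 5817.0340 / 146 = 39.8427

39.84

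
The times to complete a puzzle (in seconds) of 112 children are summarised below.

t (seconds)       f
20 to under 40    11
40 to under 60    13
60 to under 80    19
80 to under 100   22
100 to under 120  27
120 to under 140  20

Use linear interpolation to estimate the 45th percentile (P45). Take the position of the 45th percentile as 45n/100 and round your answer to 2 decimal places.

86.73

Cumulative frequencies: 11, 24, 43, 65, 92, 112
n = 112; position = 45n/100 = 50.4.
This falls in the class 80 to under 100: L = 80, F = 43, f = 22, h = 20.
45th percentile ≈ 80 + ((50.4 − 43) / 22) × 20 = 86.7273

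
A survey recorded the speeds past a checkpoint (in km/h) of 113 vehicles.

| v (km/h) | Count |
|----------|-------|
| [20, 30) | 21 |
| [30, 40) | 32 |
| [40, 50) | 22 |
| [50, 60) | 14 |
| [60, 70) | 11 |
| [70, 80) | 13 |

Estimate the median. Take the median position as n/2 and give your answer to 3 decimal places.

41.591

Cumulative frequencies: 21, 53, 75, 89, 100, 113
n = 113; position = n/2 = 56.5.
This falls in the class [40, 50): L = 40, F = 53, f = 22, h = 10.
Median ≈ 40 + ((56.5 − 53) / 22) × 10 = 41.5909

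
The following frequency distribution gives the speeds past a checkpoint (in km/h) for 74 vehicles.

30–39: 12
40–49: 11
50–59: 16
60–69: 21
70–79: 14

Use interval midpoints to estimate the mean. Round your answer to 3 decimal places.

Midpoints: 34.5, 44.5, 54.5, 64.5, 74.5
Σfm = 12×34.5 + 11×44.5 + 16×54.5 + 21×64.5 + 14×74.5 = 4173
n = Σf = 74
Mean = 4173 / 74 = 56.3919

56.392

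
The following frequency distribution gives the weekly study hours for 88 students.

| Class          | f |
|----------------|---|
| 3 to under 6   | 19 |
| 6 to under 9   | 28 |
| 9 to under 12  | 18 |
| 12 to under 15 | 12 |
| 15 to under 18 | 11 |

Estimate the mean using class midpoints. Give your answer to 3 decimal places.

Midpoints: 4.5, 7.5, 10.5, 13.5, 16.5
Σfm = 19×4.5 + 28×7.5 + 18×10.5 + 12×13.5 + 11×16.5 = 828
n = Σf = 88
Mean = 828 / 88 = 9.4091

9.409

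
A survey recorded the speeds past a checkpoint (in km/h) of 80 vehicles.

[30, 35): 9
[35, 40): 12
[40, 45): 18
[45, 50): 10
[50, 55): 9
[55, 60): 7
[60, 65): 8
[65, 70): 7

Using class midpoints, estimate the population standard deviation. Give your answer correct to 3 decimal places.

Midpoints: 32.5, 37.5, 42.5, 47.5, 52.5, 57.5, 62.5, 67.5
n = 80, Σfm = 3830, mean = 47.8750
Σfm² = 192550
Σf(m − x̄)² = Σfm² − (Σfm)²/n = 192550 − 3830²/80 = 9188.7500
Population variance = 9188.7500 / 80 = 114.8594
Standard deviation = √114.8594 = 10.7172

10.717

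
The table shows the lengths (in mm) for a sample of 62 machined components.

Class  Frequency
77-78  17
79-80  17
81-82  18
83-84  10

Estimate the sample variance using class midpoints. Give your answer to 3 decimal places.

4.452

Midpoints: 77.5, 79.5, 81.5, 83.5
n = 62, Σfm = 4971, mean = 80.1774
Σfm² = 398833.5
Σf(m − x̄)² = Σfm² − (Σfm)²/n = 398833.5 − 4971²/62 = 271.5484
Sample variance = 271.5484 / 61 = 4.4516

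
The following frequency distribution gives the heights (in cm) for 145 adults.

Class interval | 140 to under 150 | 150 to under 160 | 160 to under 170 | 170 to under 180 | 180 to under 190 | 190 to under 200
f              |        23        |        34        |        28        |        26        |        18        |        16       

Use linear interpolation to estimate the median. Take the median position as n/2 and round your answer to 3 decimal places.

Cumulative frequencies: 23, 57, 85, 111, 129, 145
n = 145; position = n/2 = 72.5.
This falls in the class 160 to under 170: L = 160, F = 57, f = 28, h = 10.
Median ≈ 160 + ((72.5 − 57) / 28) × 10 = 165.5357

165.536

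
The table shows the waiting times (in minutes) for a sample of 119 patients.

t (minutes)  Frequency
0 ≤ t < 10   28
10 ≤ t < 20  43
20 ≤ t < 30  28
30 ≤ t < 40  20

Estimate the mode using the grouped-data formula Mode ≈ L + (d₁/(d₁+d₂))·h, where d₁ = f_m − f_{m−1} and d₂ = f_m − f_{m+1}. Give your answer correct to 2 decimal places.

Modal class: 10 ≤ t < 20 (highest frequency 43).
d₁ = 43 − 28 = 15, d₂ = 43 − 28 = 15
Mode ≈ 10 + (15/(15+15)) × 10 = 10 + 5.0000 = 15.0000

15.00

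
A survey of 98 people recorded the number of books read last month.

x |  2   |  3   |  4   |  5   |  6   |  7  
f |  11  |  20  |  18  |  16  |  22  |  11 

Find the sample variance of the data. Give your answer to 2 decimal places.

Values: 2, 3, 4, 5, 6, 7
n = 98, Σfx = 443, mean = 4.5204
Σfx² = 2243
Σf(x − x̄)² = Σfx² − (Σfx)²/n = 2243 − 443²/98 = 240.4592
Sample variance = 240.4592 / 97 = 2.4790

2.48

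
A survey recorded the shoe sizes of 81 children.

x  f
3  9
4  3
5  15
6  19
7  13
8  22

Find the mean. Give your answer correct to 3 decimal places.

6.111

Values: 3, 4, 5, 6, 7, 8
Σfx = 9×3 + 3×4 + 15×5 + 19×6 + 13×7 + 22×8 = 495
n = Σf = 81
Mean = 495 / 81 = 6.1111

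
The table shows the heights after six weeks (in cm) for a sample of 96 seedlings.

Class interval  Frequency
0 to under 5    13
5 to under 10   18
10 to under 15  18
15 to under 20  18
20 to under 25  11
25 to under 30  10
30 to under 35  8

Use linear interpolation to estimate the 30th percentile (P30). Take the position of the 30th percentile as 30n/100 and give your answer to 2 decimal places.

9.39

Cumulative frequencies: 13, 31, 49, 67, 78, 88, 96
n = 96; position = 30n/100 = 28.8.
This falls in the class 5 to under 10: L = 5, F = 13, f = 18, h = 5.
30th percentile ≈ 5 + ((28.8 − 13) / 18) × 5 = 9.3889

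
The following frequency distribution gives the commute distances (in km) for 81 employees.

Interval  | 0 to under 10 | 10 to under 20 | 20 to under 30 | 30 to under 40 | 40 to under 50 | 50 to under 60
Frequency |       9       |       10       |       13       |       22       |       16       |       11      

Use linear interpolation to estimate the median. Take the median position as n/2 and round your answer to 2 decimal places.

Cumulative frequencies: 9, 19, 32, 54, 70, 81
n = 81; position = n/2 = 40.5.
This falls in the class 30 to under 40: L = 30, F = 32, f = 22, h = 10.
Median ≈ 30 + ((40.5 − 32) / 22) × 10 = 33.8636

33.86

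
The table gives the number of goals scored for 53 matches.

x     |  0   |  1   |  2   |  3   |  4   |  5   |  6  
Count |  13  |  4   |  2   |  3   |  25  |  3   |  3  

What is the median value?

Cumulative frequencies: 13, 17, 19, 22, 47, 50, 53
n = 53, so the median is the value in position (n+1)/2 = 27.
Position 27 falls at value 4.

4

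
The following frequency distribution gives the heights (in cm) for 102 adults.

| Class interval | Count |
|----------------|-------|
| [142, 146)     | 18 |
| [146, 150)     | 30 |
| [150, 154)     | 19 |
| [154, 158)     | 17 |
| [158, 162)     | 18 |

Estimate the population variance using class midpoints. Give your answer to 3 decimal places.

Midpoints: 144, 148, 152, 156, 160
n = 102, Σfm = 15452, mean = 151.4902
Σfm² = 2343856
Σf(m − x̄)² = Σfm² − (Σfm)²/n = 2343856 − 15452²/102 = 3029.4902
Population variance = 3029.4902 / 102 = 29.7009

29.701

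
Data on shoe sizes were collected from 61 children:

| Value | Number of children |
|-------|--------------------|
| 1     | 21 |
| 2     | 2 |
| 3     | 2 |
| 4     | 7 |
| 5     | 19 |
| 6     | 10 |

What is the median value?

Cumulative frequencies: 21, 23, 25, 32, 51, 61
n = 61, so the median is the value in position (n+1)/2 = 31.
Position 31 falls at value 4.

4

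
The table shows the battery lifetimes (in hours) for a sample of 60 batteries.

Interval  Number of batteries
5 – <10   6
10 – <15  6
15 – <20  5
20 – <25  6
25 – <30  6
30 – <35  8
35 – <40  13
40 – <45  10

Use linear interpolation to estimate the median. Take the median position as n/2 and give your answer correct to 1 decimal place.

30.6

Cumulative frequencies: 6, 12, 17, 23, 29, 37, 50, 60
n = 60; position = n/2 = 30.
This falls in the class 30 – <35: L = 30, F = 29, f = 8, h = 5.
Median ≈ 30 + ((30 − 29) / 8) × 5 = 30.6250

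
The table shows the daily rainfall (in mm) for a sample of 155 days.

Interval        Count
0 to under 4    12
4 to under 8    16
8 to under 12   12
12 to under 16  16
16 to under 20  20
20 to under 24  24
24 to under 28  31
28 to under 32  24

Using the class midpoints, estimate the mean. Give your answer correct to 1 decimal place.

Midpoints: 2, 6, 10, 14, 18, 22, 26, 30
Σfm = 12×2 + 16×6 + 12×10 + 16×14 + 20×18 + 24×22 + 31×26 + 24×30 = 2878
n = Σf = 155
Mean = 2878 / 155 = 18.5677

18.6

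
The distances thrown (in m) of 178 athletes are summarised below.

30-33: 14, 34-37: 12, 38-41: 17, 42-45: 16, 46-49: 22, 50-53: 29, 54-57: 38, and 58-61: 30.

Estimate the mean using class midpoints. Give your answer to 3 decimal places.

48.691

Midpoints: 31.5, 35.5, 39.5, 43.5, 47.5, 51.5, 55.5, 59.5
Σfm = 14×31.5 + 12×35.5 + 17×39.5 + 16×43.5 + 22×47.5 + 29×51.5 + 38×55.5 + 30×59.5 = 8667
n = Σf = 178
Mean = 8667 / 178 = 48.6910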